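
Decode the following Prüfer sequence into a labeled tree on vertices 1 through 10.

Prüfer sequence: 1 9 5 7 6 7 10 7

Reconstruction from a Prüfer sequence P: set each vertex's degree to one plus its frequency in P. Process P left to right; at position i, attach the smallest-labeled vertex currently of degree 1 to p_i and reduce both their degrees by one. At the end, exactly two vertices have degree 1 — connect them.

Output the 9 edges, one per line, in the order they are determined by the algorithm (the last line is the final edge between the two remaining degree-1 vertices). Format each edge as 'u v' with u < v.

Answer: 1 2
1 9
3 5
4 7
5 6
6 7
8 10
7 9
7 10

Derivation:
Initial degrees: {1:2, 2:1, 3:1, 4:1, 5:2, 6:2, 7:4, 8:1, 9:2, 10:2}
Step 1: smallest deg-1 vertex = 2, p_1 = 1. Add edge {1,2}. Now deg[2]=0, deg[1]=1.
Step 2: smallest deg-1 vertex = 1, p_2 = 9. Add edge {1,9}. Now deg[1]=0, deg[9]=1.
Step 3: smallest deg-1 vertex = 3, p_3 = 5. Add edge {3,5}. Now deg[3]=0, deg[5]=1.
Step 4: smallest deg-1 vertex = 4, p_4 = 7. Add edge {4,7}. Now deg[4]=0, deg[7]=3.
Step 5: smallest deg-1 vertex = 5, p_5 = 6. Add edge {5,6}. Now deg[5]=0, deg[6]=1.
Step 6: smallest deg-1 vertex = 6, p_6 = 7. Add edge {6,7}. Now deg[6]=0, deg[7]=2.
Step 7: smallest deg-1 vertex = 8, p_7 = 10. Add edge {8,10}. Now deg[8]=0, deg[10]=1.
Step 8: smallest deg-1 vertex = 9, p_8 = 7. Add edge {7,9}. Now deg[9]=0, deg[7]=1.
Final: two remaining deg-1 vertices are 7, 10. Add edge {7,10}.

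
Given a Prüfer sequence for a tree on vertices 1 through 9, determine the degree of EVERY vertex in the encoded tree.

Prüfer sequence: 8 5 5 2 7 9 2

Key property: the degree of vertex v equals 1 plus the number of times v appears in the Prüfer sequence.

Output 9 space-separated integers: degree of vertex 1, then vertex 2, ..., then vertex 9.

Answer: 1 3 1 1 3 1 2 2 2

Derivation:
p_1 = 8: count[8] becomes 1
p_2 = 5: count[5] becomes 1
p_3 = 5: count[5] becomes 2
p_4 = 2: count[2] becomes 1
p_5 = 7: count[7] becomes 1
p_6 = 9: count[9] becomes 1
p_7 = 2: count[2] becomes 2
Degrees (1 + count): deg[1]=1+0=1, deg[2]=1+2=3, deg[3]=1+0=1, deg[4]=1+0=1, deg[5]=1+2=3, deg[6]=1+0=1, deg[7]=1+1=2, deg[8]=1+1=2, deg[9]=1+1=2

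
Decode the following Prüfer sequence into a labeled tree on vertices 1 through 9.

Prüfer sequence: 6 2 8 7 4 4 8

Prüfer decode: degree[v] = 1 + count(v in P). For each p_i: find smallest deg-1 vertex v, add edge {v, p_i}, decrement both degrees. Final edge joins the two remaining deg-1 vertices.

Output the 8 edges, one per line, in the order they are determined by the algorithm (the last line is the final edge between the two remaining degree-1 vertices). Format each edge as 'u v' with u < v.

Initial degrees: {1:1, 2:2, 3:1, 4:3, 5:1, 6:2, 7:2, 8:3, 9:1}
Step 1: smallest deg-1 vertex = 1, p_1 = 6. Add edge {1,6}. Now deg[1]=0, deg[6]=1.
Step 2: smallest deg-1 vertex = 3, p_2 = 2. Add edge {2,3}. Now deg[3]=0, deg[2]=1.
Step 3: smallest deg-1 vertex = 2, p_3 = 8. Add edge {2,8}. Now deg[2]=0, deg[8]=2.
Step 4: smallest deg-1 vertex = 5, p_4 = 7. Add edge {5,7}. Now deg[5]=0, deg[7]=1.
Step 5: smallest deg-1 vertex = 6, p_5 = 4. Add edge {4,6}. Now deg[6]=0, deg[4]=2.
Step 6: smallest deg-1 vertex = 7, p_6 = 4. Add edge {4,7}. Now deg[7]=0, deg[4]=1.
Step 7: smallest deg-1 vertex = 4, p_7 = 8. Add edge {4,8}. Now deg[4]=0, deg[8]=1.
Final: two remaining deg-1 vertices are 8, 9. Add edge {8,9}.

Answer: 1 6
2 3
2 8
5 7
4 6
4 7
4 8
8 9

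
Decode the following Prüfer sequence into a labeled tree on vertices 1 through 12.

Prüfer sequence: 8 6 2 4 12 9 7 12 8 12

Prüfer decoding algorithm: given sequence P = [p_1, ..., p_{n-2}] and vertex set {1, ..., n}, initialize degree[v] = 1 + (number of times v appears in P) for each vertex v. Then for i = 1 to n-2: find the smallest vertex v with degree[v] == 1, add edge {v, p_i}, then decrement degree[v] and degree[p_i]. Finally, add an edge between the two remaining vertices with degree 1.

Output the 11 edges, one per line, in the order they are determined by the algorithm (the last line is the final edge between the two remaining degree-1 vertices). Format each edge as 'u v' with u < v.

Initial degrees: {1:1, 2:2, 3:1, 4:2, 5:1, 6:2, 7:2, 8:3, 9:2, 10:1, 11:1, 12:4}
Step 1: smallest deg-1 vertex = 1, p_1 = 8. Add edge {1,8}. Now deg[1]=0, deg[8]=2.
Step 2: smallest deg-1 vertex = 3, p_2 = 6. Add edge {3,6}. Now deg[3]=0, deg[6]=1.
Step 3: smallest deg-1 vertex = 5, p_3 = 2. Add edge {2,5}. Now deg[5]=0, deg[2]=1.
Step 4: smallest deg-1 vertex = 2, p_4 = 4. Add edge {2,4}. Now deg[2]=0, deg[4]=1.
Step 5: smallest deg-1 vertex = 4, p_5 = 12. Add edge {4,12}. Now deg[4]=0, deg[12]=3.
Step 6: smallest deg-1 vertex = 6, p_6 = 9. Add edge {6,9}. Now deg[6]=0, deg[9]=1.
Step 7: smallest deg-1 vertex = 9, p_7 = 7. Add edge {7,9}. Now deg[9]=0, deg[7]=1.
Step 8: smallest deg-1 vertex = 7, p_8 = 12. Add edge {7,12}. Now deg[7]=0, deg[12]=2.
Step 9: smallest deg-1 vertex = 10, p_9 = 8. Add edge {8,10}. Now deg[10]=0, deg[8]=1.
Step 10: smallest deg-1 vertex = 8, p_10 = 12. Add edge {8,12}. Now deg[8]=0, deg[12]=1.
Final: two remaining deg-1 vertices are 11, 12. Add edge {11,12}.

Answer: 1 8
3 6
2 5
2 4
4 12
6 9
7 9
7 12
8 10
8 12
11 12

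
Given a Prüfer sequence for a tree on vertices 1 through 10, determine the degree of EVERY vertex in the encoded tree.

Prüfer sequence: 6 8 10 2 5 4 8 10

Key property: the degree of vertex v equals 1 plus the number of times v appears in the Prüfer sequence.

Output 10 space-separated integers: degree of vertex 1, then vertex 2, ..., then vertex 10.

Answer: 1 2 1 2 2 2 1 3 1 3

Derivation:
p_1 = 6: count[6] becomes 1
p_2 = 8: count[8] becomes 1
p_3 = 10: count[10] becomes 1
p_4 = 2: count[2] becomes 1
p_5 = 5: count[5] becomes 1
p_6 = 4: count[4] becomes 1
p_7 = 8: count[8] becomes 2
p_8 = 10: count[10] becomes 2
Degrees (1 + count): deg[1]=1+0=1, deg[2]=1+1=2, deg[3]=1+0=1, deg[4]=1+1=2, deg[5]=1+1=2, deg[6]=1+1=2, deg[7]=1+0=1, deg[8]=1+2=3, deg[9]=1+0=1, deg[10]=1+2=3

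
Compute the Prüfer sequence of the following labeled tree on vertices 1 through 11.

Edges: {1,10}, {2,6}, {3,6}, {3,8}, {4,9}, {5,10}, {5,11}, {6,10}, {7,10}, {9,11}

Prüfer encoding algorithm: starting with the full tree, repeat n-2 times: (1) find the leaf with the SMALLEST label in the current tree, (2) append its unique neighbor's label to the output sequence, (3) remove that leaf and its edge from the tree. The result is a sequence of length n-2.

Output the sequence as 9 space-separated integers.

Step 1: leaves = {1,2,4,7,8}. Remove smallest leaf 1, emit neighbor 10.
Step 2: leaves = {2,4,7,8}. Remove smallest leaf 2, emit neighbor 6.
Step 3: leaves = {4,7,8}. Remove smallest leaf 4, emit neighbor 9.
Step 4: leaves = {7,8,9}. Remove smallest leaf 7, emit neighbor 10.
Step 5: leaves = {8,9}. Remove smallest leaf 8, emit neighbor 3.
Step 6: leaves = {3,9}. Remove smallest leaf 3, emit neighbor 6.
Step 7: leaves = {6,9}. Remove smallest leaf 6, emit neighbor 10.
Step 8: leaves = {9,10}. Remove smallest leaf 9, emit neighbor 11.
Step 9: leaves = {10,11}. Remove smallest leaf 10, emit neighbor 5.
Done: 2 vertices remain (5, 11). Sequence = [10 6 9 10 3 6 10 11 5]

Answer: 10 6 9 10 3 6 10 11 5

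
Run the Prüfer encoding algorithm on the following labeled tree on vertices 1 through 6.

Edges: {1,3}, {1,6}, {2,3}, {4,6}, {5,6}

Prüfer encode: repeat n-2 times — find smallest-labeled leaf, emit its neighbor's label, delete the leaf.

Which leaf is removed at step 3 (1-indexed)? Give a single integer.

Step 1: current leaves = {2,4,5}. Remove leaf 2 (neighbor: 3).
Step 2: current leaves = {3,4,5}. Remove leaf 3 (neighbor: 1).
Step 3: current leaves = {1,4,5}. Remove leaf 1 (neighbor: 6).

Answer: 1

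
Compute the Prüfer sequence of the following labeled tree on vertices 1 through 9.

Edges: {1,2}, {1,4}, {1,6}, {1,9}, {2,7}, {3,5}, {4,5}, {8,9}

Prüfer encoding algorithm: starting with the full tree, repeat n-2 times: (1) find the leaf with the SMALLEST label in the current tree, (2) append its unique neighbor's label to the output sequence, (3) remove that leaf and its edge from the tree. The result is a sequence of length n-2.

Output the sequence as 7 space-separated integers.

Answer: 5 4 1 1 2 1 9

Derivation:
Step 1: leaves = {3,6,7,8}. Remove smallest leaf 3, emit neighbor 5.
Step 2: leaves = {5,6,7,8}. Remove smallest leaf 5, emit neighbor 4.
Step 3: leaves = {4,6,7,8}. Remove smallest leaf 4, emit neighbor 1.
Step 4: leaves = {6,7,8}. Remove smallest leaf 6, emit neighbor 1.
Step 5: leaves = {7,8}. Remove smallest leaf 7, emit neighbor 2.
Step 6: leaves = {2,8}. Remove smallest leaf 2, emit neighbor 1.
Step 7: leaves = {1,8}. Remove smallest leaf 1, emit neighbor 9.
Done: 2 vertices remain (8, 9). Sequence = [5 4 1 1 2 1 9]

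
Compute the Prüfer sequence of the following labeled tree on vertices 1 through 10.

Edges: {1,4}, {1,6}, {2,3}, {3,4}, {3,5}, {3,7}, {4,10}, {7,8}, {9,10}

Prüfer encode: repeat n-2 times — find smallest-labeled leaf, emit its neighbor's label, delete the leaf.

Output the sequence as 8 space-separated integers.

Answer: 3 3 1 4 7 3 4 10

Derivation:
Step 1: leaves = {2,5,6,8,9}. Remove smallest leaf 2, emit neighbor 3.
Step 2: leaves = {5,6,8,9}. Remove smallest leaf 5, emit neighbor 3.
Step 3: leaves = {6,8,9}. Remove smallest leaf 6, emit neighbor 1.
Step 4: leaves = {1,8,9}. Remove smallest leaf 1, emit neighbor 4.
Step 5: leaves = {8,9}. Remove smallest leaf 8, emit neighbor 7.
Step 6: leaves = {7,9}. Remove smallest leaf 7, emit neighbor 3.
Step 7: leaves = {3,9}. Remove smallest leaf 3, emit neighbor 4.
Step 8: leaves = {4,9}. Remove smallest leaf 4, emit neighbor 10.
Done: 2 vertices remain (9, 10). Sequence = [3 3 1 4 7 3 4 10]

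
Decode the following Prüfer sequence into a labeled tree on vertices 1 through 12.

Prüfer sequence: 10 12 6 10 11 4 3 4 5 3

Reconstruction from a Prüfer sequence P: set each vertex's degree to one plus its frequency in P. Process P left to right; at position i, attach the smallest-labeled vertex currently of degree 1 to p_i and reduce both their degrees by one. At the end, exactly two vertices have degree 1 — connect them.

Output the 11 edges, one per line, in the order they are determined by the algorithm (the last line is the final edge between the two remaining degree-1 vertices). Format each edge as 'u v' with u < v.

Answer: 1 10
2 12
6 7
6 10
8 11
4 9
3 10
4 11
4 5
3 5
3 12

Derivation:
Initial degrees: {1:1, 2:1, 3:3, 4:3, 5:2, 6:2, 7:1, 8:1, 9:1, 10:3, 11:2, 12:2}
Step 1: smallest deg-1 vertex = 1, p_1 = 10. Add edge {1,10}. Now deg[1]=0, deg[10]=2.
Step 2: smallest deg-1 vertex = 2, p_2 = 12. Add edge {2,12}. Now deg[2]=0, deg[12]=1.
Step 3: smallest deg-1 vertex = 7, p_3 = 6. Add edge {6,7}. Now deg[7]=0, deg[6]=1.
Step 4: smallest deg-1 vertex = 6, p_4 = 10. Add edge {6,10}. Now deg[6]=0, deg[10]=1.
Step 5: smallest deg-1 vertex = 8, p_5 = 11. Add edge {8,11}. Now deg[8]=0, deg[11]=1.
Step 6: smallest deg-1 vertex = 9, p_6 = 4. Add edge {4,9}. Now deg[9]=0, deg[4]=2.
Step 7: smallest deg-1 vertex = 10, p_7 = 3. Add edge {3,10}. Now deg[10]=0, deg[3]=2.
Step 8: smallest deg-1 vertex = 11, p_8 = 4. Add edge {4,11}. Now deg[11]=0, deg[4]=1.
Step 9: smallest deg-1 vertex = 4, p_9 = 5. Add edge {4,5}. Now deg[4]=0, deg[5]=1.
Step 10: smallest deg-1 vertex = 5, p_10 = 3. Add edge {3,5}. Now deg[5]=0, deg[3]=1.
Final: two remaining deg-1 vertices are 3, 12. Add edge {3,12}.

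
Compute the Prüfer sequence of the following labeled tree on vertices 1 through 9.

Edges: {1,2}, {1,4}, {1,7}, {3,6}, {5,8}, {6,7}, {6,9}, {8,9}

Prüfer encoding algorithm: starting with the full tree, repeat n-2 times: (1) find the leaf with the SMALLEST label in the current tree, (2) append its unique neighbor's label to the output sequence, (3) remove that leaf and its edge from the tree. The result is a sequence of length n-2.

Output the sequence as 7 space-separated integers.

Step 1: leaves = {2,3,4,5}. Remove smallest leaf 2, emit neighbor 1.
Step 2: leaves = {3,4,5}. Remove smallest leaf 3, emit neighbor 6.
Step 3: leaves = {4,5}. Remove smallest leaf 4, emit neighbor 1.
Step 4: leaves = {1,5}. Remove smallest leaf 1, emit neighbor 7.
Step 5: leaves = {5,7}. Remove smallest leaf 5, emit neighbor 8.
Step 6: leaves = {7,8}. Remove smallest leaf 7, emit neighbor 6.
Step 7: leaves = {6,8}. Remove smallest leaf 6, emit neighbor 9.
Done: 2 vertices remain (8, 9). Sequence = [1 6 1 7 8 6 9]

Answer: 1 6 1 7 8 6 9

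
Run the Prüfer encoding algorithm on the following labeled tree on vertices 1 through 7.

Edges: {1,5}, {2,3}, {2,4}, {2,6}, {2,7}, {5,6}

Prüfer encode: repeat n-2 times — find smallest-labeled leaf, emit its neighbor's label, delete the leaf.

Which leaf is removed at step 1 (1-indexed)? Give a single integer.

Answer: 1

Derivation:
Step 1: current leaves = {1,3,4,7}. Remove leaf 1 (neighbor: 5).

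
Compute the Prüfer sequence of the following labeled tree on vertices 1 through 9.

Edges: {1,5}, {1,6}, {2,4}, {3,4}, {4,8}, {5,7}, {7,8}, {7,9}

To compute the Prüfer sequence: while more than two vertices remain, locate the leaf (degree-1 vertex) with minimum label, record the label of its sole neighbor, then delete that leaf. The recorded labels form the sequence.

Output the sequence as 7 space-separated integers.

Answer: 4 4 8 1 5 7 7

Derivation:
Step 1: leaves = {2,3,6,9}. Remove smallest leaf 2, emit neighbor 4.
Step 2: leaves = {3,6,9}. Remove smallest leaf 3, emit neighbor 4.
Step 3: leaves = {4,6,9}. Remove smallest leaf 4, emit neighbor 8.
Step 4: leaves = {6,8,9}. Remove smallest leaf 6, emit neighbor 1.
Step 5: leaves = {1,8,9}. Remove smallest leaf 1, emit neighbor 5.
Step 6: leaves = {5,8,9}. Remove smallest leaf 5, emit neighbor 7.
Step 7: leaves = {8,9}. Remove smallest leaf 8, emit neighbor 7.
Done: 2 vertices remain (7, 9). Sequence = [4 4 8 1 5 7 7]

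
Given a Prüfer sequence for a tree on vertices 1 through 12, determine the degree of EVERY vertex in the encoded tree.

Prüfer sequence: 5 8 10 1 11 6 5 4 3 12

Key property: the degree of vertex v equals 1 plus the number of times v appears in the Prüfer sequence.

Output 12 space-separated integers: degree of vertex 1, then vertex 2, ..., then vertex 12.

p_1 = 5: count[5] becomes 1
p_2 = 8: count[8] becomes 1
p_3 = 10: count[10] becomes 1
p_4 = 1: count[1] becomes 1
p_5 = 11: count[11] becomes 1
p_6 = 6: count[6] becomes 1
p_7 = 5: count[5] becomes 2
p_8 = 4: count[4] becomes 1
p_9 = 3: count[3] becomes 1
p_10 = 12: count[12] becomes 1
Degrees (1 + count): deg[1]=1+1=2, deg[2]=1+0=1, deg[3]=1+1=2, deg[4]=1+1=2, deg[5]=1+2=3, deg[6]=1+1=2, deg[7]=1+0=1, deg[8]=1+1=2, deg[9]=1+0=1, deg[10]=1+1=2, deg[11]=1+1=2, deg[12]=1+1=2

Answer: 2 1 2 2 3 2 1 2 1 2 2 2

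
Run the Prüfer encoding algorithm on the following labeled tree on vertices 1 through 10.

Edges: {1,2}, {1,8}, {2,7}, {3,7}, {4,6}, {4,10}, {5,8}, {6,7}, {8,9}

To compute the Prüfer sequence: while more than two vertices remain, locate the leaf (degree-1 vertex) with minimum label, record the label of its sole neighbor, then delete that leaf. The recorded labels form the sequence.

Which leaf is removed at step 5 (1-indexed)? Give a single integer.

Step 1: current leaves = {3,5,9,10}. Remove leaf 3 (neighbor: 7).
Step 2: current leaves = {5,9,10}. Remove leaf 5 (neighbor: 8).
Step 3: current leaves = {9,10}. Remove leaf 9 (neighbor: 8).
Step 4: current leaves = {8,10}. Remove leaf 8 (neighbor: 1).
Step 5: current leaves = {1,10}. Remove leaf 1 (neighbor: 2).

Answer: 1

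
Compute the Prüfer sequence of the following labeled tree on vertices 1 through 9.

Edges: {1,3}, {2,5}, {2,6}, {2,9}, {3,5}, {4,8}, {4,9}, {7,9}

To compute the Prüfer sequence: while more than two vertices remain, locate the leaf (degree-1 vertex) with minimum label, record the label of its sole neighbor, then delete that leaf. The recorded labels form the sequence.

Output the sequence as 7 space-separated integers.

Answer: 3 5 2 2 9 9 4

Derivation:
Step 1: leaves = {1,6,7,8}. Remove smallest leaf 1, emit neighbor 3.
Step 2: leaves = {3,6,7,8}. Remove smallest leaf 3, emit neighbor 5.
Step 3: leaves = {5,6,7,8}. Remove smallest leaf 5, emit neighbor 2.
Step 4: leaves = {6,7,8}. Remove smallest leaf 6, emit neighbor 2.
Step 5: leaves = {2,7,8}. Remove smallest leaf 2, emit neighbor 9.
Step 6: leaves = {7,8}. Remove smallest leaf 7, emit neighbor 9.
Step 7: leaves = {8,9}. Remove smallest leaf 8, emit neighbor 4.
Done: 2 vertices remain (4, 9). Sequence = [3 5 2 2 9 9 4]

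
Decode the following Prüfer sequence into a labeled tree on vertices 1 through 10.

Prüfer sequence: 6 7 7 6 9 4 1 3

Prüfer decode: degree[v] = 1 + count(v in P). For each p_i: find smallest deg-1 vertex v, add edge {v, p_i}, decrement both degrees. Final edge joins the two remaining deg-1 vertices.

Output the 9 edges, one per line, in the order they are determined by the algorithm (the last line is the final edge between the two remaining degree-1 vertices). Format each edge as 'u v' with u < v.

Answer: 2 6
5 7
7 8
6 7
6 9
4 9
1 4
1 3
3 10

Derivation:
Initial degrees: {1:2, 2:1, 3:2, 4:2, 5:1, 6:3, 7:3, 8:1, 9:2, 10:1}
Step 1: smallest deg-1 vertex = 2, p_1 = 6. Add edge {2,6}. Now deg[2]=0, deg[6]=2.
Step 2: smallest deg-1 vertex = 5, p_2 = 7. Add edge {5,7}. Now deg[5]=0, deg[7]=2.
Step 3: smallest deg-1 vertex = 8, p_3 = 7. Add edge {7,8}. Now deg[8]=0, deg[7]=1.
Step 4: smallest deg-1 vertex = 7, p_4 = 6. Add edge {6,7}. Now deg[7]=0, deg[6]=1.
Step 5: smallest deg-1 vertex = 6, p_5 = 9. Add edge {6,9}. Now deg[6]=0, deg[9]=1.
Step 6: smallest deg-1 vertex = 9, p_6 = 4. Add edge {4,9}. Now deg[9]=0, deg[4]=1.
Step 7: smallest deg-1 vertex = 4, p_7 = 1. Add edge {1,4}. Now deg[4]=0, deg[1]=1.
Step 8: smallest deg-1 vertex = 1, p_8 = 3. Add edge {1,3}. Now deg[1]=0, deg[3]=1.
Final: two remaining deg-1 vertices are 3, 10. Add edge {3,10}.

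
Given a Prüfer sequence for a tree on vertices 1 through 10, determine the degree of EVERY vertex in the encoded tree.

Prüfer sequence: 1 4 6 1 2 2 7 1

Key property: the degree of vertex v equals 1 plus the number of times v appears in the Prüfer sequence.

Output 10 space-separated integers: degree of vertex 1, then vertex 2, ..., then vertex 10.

Answer: 4 3 1 2 1 2 2 1 1 1

Derivation:
p_1 = 1: count[1] becomes 1
p_2 = 4: count[4] becomes 1
p_3 = 6: count[6] becomes 1
p_4 = 1: count[1] becomes 2
p_5 = 2: count[2] becomes 1
p_6 = 2: count[2] becomes 2
p_7 = 7: count[7] becomes 1
p_8 = 1: count[1] becomes 3
Degrees (1 + count): deg[1]=1+3=4, deg[2]=1+2=3, deg[3]=1+0=1, deg[4]=1+1=2, deg[5]=1+0=1, deg[6]=1+1=2, deg[7]=1+1=2, deg[8]=1+0=1, deg[9]=1+0=1, deg[10]=1+0=1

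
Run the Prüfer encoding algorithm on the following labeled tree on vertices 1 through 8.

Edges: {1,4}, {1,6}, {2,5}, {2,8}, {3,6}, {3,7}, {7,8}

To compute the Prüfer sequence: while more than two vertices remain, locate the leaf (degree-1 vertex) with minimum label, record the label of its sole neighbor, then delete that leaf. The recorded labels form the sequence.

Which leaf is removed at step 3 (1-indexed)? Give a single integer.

Step 1: current leaves = {4,5}. Remove leaf 4 (neighbor: 1).
Step 2: current leaves = {1,5}. Remove leaf 1 (neighbor: 6).
Step 3: current leaves = {5,6}. Remove leaf 5 (neighbor: 2).

Answer: 5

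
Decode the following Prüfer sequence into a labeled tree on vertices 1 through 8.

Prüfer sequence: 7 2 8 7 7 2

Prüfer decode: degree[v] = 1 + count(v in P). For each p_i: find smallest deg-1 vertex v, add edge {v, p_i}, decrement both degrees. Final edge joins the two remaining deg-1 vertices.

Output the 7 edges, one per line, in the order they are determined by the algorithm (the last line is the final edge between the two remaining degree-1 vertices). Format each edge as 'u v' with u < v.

Initial degrees: {1:1, 2:3, 3:1, 4:1, 5:1, 6:1, 7:4, 8:2}
Step 1: smallest deg-1 vertex = 1, p_1 = 7. Add edge {1,7}. Now deg[1]=0, deg[7]=3.
Step 2: smallest deg-1 vertex = 3, p_2 = 2. Add edge {2,3}. Now deg[3]=0, deg[2]=2.
Step 3: smallest deg-1 vertex = 4, p_3 = 8. Add edge {4,8}. Now deg[4]=0, deg[8]=1.
Step 4: smallest deg-1 vertex = 5, p_4 = 7. Add edge {5,7}. Now deg[5]=0, deg[7]=2.
Step 5: smallest deg-1 vertex = 6, p_5 = 7. Add edge {6,7}. Now deg[6]=0, deg[7]=1.
Step 6: smallest deg-1 vertex = 7, p_6 = 2. Add edge {2,7}. Now deg[7]=0, deg[2]=1.
Final: two remaining deg-1 vertices are 2, 8. Add edge {2,8}.

Answer: 1 7
2 3
4 8
5 7
6 7
2 7
2 8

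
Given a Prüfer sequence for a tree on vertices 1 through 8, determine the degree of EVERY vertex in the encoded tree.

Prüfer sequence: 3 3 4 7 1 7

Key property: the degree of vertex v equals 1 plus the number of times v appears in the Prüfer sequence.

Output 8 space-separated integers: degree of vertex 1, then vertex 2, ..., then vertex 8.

p_1 = 3: count[3] becomes 1
p_2 = 3: count[3] becomes 2
p_3 = 4: count[4] becomes 1
p_4 = 7: count[7] becomes 1
p_5 = 1: count[1] becomes 1
p_6 = 7: count[7] becomes 2
Degrees (1 + count): deg[1]=1+1=2, deg[2]=1+0=1, deg[3]=1+2=3, deg[4]=1+1=2, deg[5]=1+0=1, deg[6]=1+0=1, deg[7]=1+2=3, deg[8]=1+0=1

Answer: 2 1 3 2 1 1 3 1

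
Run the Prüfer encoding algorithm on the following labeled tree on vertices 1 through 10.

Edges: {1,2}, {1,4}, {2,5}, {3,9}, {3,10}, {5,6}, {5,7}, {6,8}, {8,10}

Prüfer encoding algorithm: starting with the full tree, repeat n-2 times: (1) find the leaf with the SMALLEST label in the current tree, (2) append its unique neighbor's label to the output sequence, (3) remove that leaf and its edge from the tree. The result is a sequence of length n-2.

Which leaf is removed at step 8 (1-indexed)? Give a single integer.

Step 1: current leaves = {4,7,9}. Remove leaf 4 (neighbor: 1).
Step 2: current leaves = {1,7,9}. Remove leaf 1 (neighbor: 2).
Step 3: current leaves = {2,7,9}. Remove leaf 2 (neighbor: 5).
Step 4: current leaves = {7,9}. Remove leaf 7 (neighbor: 5).
Step 5: current leaves = {5,9}. Remove leaf 5 (neighbor: 6).
Step 6: current leaves = {6,9}. Remove leaf 6 (neighbor: 8).
Step 7: current leaves = {8,9}. Remove leaf 8 (neighbor: 10).
Step 8: current leaves = {9,10}. Remove leaf 9 (neighbor: 3).

Answer: 9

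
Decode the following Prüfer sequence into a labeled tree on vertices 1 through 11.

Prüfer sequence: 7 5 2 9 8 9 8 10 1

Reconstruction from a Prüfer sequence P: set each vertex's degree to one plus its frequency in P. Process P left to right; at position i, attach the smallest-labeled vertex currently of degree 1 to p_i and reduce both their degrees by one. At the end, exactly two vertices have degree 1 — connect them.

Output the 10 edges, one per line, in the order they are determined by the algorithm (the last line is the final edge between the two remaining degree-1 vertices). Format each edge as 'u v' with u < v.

Answer: 3 7
4 5
2 5
2 9
6 8
7 9
8 9
8 10
1 10
1 11

Derivation:
Initial degrees: {1:2, 2:2, 3:1, 4:1, 5:2, 6:1, 7:2, 8:3, 9:3, 10:2, 11:1}
Step 1: smallest deg-1 vertex = 3, p_1 = 7. Add edge {3,7}. Now deg[3]=0, deg[7]=1.
Step 2: smallest deg-1 vertex = 4, p_2 = 5. Add edge {4,5}. Now deg[4]=0, deg[5]=1.
Step 3: smallest deg-1 vertex = 5, p_3 = 2. Add edge {2,5}. Now deg[5]=0, deg[2]=1.
Step 4: smallest deg-1 vertex = 2, p_4 = 9. Add edge {2,9}. Now deg[2]=0, deg[9]=2.
Step 5: smallest deg-1 vertex = 6, p_5 = 8. Add edge {6,8}. Now deg[6]=0, deg[8]=2.
Step 6: smallest deg-1 vertex = 7, p_6 = 9. Add edge {7,9}. Now deg[7]=0, deg[9]=1.
Step 7: smallest deg-1 vertex = 9, p_7 = 8. Add edge {8,9}. Now deg[9]=0, deg[8]=1.
Step 8: smallest deg-1 vertex = 8, p_8 = 10. Add edge {8,10}. Now deg[8]=0, deg[10]=1.
Step 9: smallest deg-1 vertex = 10, p_9 = 1. Add edge {1,10}. Now deg[10]=0, deg[1]=1.
Final: two remaining deg-1 vertices are 1, 11. Add edge {1,11}.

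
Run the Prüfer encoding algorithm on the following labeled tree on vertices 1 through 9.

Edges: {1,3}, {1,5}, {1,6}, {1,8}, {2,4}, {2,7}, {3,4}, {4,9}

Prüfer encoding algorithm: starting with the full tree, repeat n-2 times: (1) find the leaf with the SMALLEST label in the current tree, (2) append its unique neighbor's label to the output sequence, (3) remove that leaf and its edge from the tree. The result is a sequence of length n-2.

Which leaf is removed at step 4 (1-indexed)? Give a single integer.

Step 1: current leaves = {5,6,7,8,9}. Remove leaf 5 (neighbor: 1).
Step 2: current leaves = {6,7,8,9}. Remove leaf 6 (neighbor: 1).
Step 3: current leaves = {7,8,9}. Remove leaf 7 (neighbor: 2).
Step 4: current leaves = {2,8,9}. Remove leaf 2 (neighbor: 4).

Answer: 2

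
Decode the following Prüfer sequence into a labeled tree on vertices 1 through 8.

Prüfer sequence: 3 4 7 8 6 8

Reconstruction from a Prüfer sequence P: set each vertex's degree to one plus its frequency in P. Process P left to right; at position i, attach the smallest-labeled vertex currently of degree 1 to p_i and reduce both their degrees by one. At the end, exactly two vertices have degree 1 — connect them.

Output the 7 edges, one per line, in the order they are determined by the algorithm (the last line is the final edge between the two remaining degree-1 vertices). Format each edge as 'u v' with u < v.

Answer: 1 3
2 4
3 7
4 8
5 6
6 8
7 8

Derivation:
Initial degrees: {1:1, 2:1, 3:2, 4:2, 5:1, 6:2, 7:2, 8:3}
Step 1: smallest deg-1 vertex = 1, p_1 = 3. Add edge {1,3}. Now deg[1]=0, deg[3]=1.
Step 2: smallest deg-1 vertex = 2, p_2 = 4. Add edge {2,4}. Now deg[2]=0, deg[4]=1.
Step 3: smallest deg-1 vertex = 3, p_3 = 7. Add edge {3,7}. Now deg[3]=0, deg[7]=1.
Step 4: smallest deg-1 vertex = 4, p_4 = 8. Add edge {4,8}. Now deg[4]=0, deg[8]=2.
Step 5: smallest deg-1 vertex = 5, p_5 = 6. Add edge {5,6}. Now deg[5]=0, deg[6]=1.
Step 6: smallest deg-1 vertex = 6, p_6 = 8. Add edge {6,8}. Now deg[6]=0, deg[8]=1.
Final: two remaining deg-1 vertices are 7, 8. Add edge {7,8}.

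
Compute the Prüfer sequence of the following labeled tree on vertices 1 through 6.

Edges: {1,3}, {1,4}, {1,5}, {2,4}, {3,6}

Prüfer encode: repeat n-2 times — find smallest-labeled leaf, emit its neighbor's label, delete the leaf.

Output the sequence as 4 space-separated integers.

Answer: 4 1 1 3

Derivation:
Step 1: leaves = {2,5,6}. Remove smallest leaf 2, emit neighbor 4.
Step 2: leaves = {4,5,6}. Remove smallest leaf 4, emit neighbor 1.
Step 3: leaves = {5,6}. Remove smallest leaf 5, emit neighbor 1.
Step 4: leaves = {1,6}. Remove smallest leaf 1, emit neighbor 3.
Done: 2 vertices remain (3, 6). Sequence = [4 1 1 3]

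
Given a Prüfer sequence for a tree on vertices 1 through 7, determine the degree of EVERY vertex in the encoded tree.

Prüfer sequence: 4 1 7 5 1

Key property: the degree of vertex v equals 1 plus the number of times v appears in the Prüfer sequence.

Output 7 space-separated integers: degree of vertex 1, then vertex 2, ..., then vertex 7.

p_1 = 4: count[4] becomes 1
p_2 = 1: count[1] becomes 1
p_3 = 7: count[7] becomes 1
p_4 = 5: count[5] becomes 1
p_5 = 1: count[1] becomes 2
Degrees (1 + count): deg[1]=1+2=3, deg[2]=1+0=1, deg[3]=1+0=1, deg[4]=1+1=2, deg[5]=1+1=2, deg[6]=1+0=1, deg[7]=1+1=2

Answer: 3 1 1 2 2 1 2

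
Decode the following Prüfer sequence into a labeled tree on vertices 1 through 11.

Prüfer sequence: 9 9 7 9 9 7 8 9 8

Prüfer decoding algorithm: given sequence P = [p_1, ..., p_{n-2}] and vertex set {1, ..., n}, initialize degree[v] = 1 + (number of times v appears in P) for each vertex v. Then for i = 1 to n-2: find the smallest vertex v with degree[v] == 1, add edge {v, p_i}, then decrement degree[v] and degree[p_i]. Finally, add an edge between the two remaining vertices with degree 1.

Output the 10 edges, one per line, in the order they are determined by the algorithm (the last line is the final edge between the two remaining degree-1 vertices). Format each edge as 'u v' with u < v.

Initial degrees: {1:1, 2:1, 3:1, 4:1, 5:1, 6:1, 7:3, 8:3, 9:6, 10:1, 11:1}
Step 1: smallest deg-1 vertex = 1, p_1 = 9. Add edge {1,9}. Now deg[1]=0, deg[9]=5.
Step 2: smallest deg-1 vertex = 2, p_2 = 9. Add edge {2,9}. Now deg[2]=0, deg[9]=4.
Step 3: smallest deg-1 vertex = 3, p_3 = 7. Add edge {3,7}. Now deg[3]=0, deg[7]=2.
Step 4: smallest deg-1 vertex = 4, p_4 = 9. Add edge {4,9}. Now deg[4]=0, deg[9]=3.
Step 5: smallest deg-1 vertex = 5, p_5 = 9. Add edge {5,9}. Now deg[5]=0, deg[9]=2.
Step 6: smallest deg-1 vertex = 6, p_6 = 7. Add edge {6,7}. Now deg[6]=0, deg[7]=1.
Step 7: smallest deg-1 vertex = 7, p_7 = 8. Add edge {7,8}. Now deg[7]=0, deg[8]=2.
Step 8: smallest deg-1 vertex = 10, p_8 = 9. Add edge {9,10}. Now deg[10]=0, deg[9]=1.
Step 9: smallest deg-1 vertex = 9, p_9 = 8. Add edge {8,9}. Now deg[9]=0, deg[8]=1.
Final: two remaining deg-1 vertices are 8, 11. Add edge {8,11}.

Answer: 1 9
2 9
3 7
4 9
5 9
6 7
7 8
9 10
8 9
8 11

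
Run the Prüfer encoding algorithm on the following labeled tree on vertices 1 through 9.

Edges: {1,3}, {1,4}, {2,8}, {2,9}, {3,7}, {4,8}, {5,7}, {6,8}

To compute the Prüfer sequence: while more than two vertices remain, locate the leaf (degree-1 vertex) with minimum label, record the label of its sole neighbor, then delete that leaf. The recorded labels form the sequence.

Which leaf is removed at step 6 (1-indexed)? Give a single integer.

Answer: 4

Derivation:
Step 1: current leaves = {5,6,9}. Remove leaf 5 (neighbor: 7).
Step 2: current leaves = {6,7,9}. Remove leaf 6 (neighbor: 8).
Step 3: current leaves = {7,9}. Remove leaf 7 (neighbor: 3).
Step 4: current leaves = {3,9}. Remove leaf 3 (neighbor: 1).
Step 5: current leaves = {1,9}. Remove leaf 1 (neighbor: 4).
Step 6: current leaves = {4,9}. Remove leaf 4 (neighbor: 8).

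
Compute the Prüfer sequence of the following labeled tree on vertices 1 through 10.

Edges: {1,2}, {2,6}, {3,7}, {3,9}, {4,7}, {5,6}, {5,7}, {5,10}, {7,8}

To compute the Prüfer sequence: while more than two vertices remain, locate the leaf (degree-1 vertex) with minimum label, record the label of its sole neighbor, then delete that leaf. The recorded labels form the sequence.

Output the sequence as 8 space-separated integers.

Answer: 2 6 7 5 7 3 7 5

Derivation:
Step 1: leaves = {1,4,8,9,10}. Remove smallest leaf 1, emit neighbor 2.
Step 2: leaves = {2,4,8,9,10}. Remove smallest leaf 2, emit neighbor 6.
Step 3: leaves = {4,6,8,9,10}. Remove smallest leaf 4, emit neighbor 7.
Step 4: leaves = {6,8,9,10}. Remove smallest leaf 6, emit neighbor 5.
Step 5: leaves = {8,9,10}. Remove smallest leaf 8, emit neighbor 7.
Step 6: leaves = {9,10}. Remove smallest leaf 9, emit neighbor 3.
Step 7: leaves = {3,10}. Remove smallest leaf 3, emit neighbor 7.
Step 8: leaves = {7,10}. Remove smallest leaf 7, emit neighbor 5.
Done: 2 vertices remain (5, 10). Sequence = [2 6 7 5 7 3 7 5]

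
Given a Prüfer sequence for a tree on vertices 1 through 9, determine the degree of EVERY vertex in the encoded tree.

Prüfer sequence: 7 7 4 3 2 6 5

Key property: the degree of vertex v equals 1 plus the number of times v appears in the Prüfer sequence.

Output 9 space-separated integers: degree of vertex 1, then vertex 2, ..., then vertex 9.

p_1 = 7: count[7] becomes 1
p_2 = 7: count[7] becomes 2
p_3 = 4: count[4] becomes 1
p_4 = 3: count[3] becomes 1
p_5 = 2: count[2] becomes 1
p_6 = 6: count[6] becomes 1
p_7 = 5: count[5] becomes 1
Degrees (1 + count): deg[1]=1+0=1, deg[2]=1+1=2, deg[3]=1+1=2, deg[4]=1+1=2, deg[5]=1+1=2, deg[6]=1+1=2, deg[7]=1+2=3, deg[8]=1+0=1, deg[9]=1+0=1

Answer: 1 2 2 2 2 2 3 1 1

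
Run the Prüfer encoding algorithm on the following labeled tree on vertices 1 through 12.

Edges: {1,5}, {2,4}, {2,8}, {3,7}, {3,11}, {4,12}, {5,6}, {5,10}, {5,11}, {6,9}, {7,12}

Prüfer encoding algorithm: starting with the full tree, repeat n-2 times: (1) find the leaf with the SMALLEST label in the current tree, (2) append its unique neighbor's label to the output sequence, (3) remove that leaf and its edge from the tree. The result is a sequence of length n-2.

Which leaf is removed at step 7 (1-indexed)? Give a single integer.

Step 1: current leaves = {1,8,9,10}. Remove leaf 1 (neighbor: 5).
Step 2: current leaves = {8,9,10}. Remove leaf 8 (neighbor: 2).
Step 3: current leaves = {2,9,10}. Remove leaf 2 (neighbor: 4).
Step 4: current leaves = {4,9,10}. Remove leaf 4 (neighbor: 12).
Step 5: current leaves = {9,10,12}. Remove leaf 9 (neighbor: 6).
Step 6: current leaves = {6,10,12}. Remove leaf 6 (neighbor: 5).
Step 7: current leaves = {10,12}. Remove leaf 10 (neighbor: 5).

Answer: 10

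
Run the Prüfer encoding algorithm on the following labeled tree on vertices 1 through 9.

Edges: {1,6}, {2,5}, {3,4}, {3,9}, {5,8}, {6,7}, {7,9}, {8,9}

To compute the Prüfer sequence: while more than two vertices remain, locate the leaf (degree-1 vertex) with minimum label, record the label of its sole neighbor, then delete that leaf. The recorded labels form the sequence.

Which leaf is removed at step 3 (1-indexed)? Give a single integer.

Step 1: current leaves = {1,2,4}. Remove leaf 1 (neighbor: 6).
Step 2: current leaves = {2,4,6}. Remove leaf 2 (neighbor: 5).
Step 3: current leaves = {4,5,6}. Remove leaf 4 (neighbor: 3).

Answer: 4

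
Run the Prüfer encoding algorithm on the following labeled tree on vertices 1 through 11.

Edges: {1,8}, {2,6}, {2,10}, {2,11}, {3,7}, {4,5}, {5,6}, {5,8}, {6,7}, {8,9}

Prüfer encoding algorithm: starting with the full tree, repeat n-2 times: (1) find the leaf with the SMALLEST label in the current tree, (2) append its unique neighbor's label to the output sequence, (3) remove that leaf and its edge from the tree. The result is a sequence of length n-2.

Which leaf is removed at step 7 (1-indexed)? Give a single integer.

Step 1: current leaves = {1,3,4,9,10,11}. Remove leaf 1 (neighbor: 8).
Step 2: current leaves = {3,4,9,10,11}. Remove leaf 3 (neighbor: 7).
Step 3: current leaves = {4,7,9,10,11}. Remove leaf 4 (neighbor: 5).
Step 4: current leaves = {7,9,10,11}. Remove leaf 7 (neighbor: 6).
Step 5: current leaves = {9,10,11}. Remove leaf 9 (neighbor: 8).
Step 6: current leaves = {8,10,11}. Remove leaf 8 (neighbor: 5).
Step 7: current leaves = {5,10,11}. Remove leaf 5 (neighbor: 6).

Answer: 5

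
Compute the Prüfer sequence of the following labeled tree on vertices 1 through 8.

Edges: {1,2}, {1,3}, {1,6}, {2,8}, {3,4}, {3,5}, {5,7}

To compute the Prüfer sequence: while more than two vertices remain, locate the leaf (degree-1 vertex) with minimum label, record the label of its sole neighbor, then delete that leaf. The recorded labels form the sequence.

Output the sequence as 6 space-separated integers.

Step 1: leaves = {4,6,7,8}. Remove smallest leaf 4, emit neighbor 3.
Step 2: leaves = {6,7,8}. Remove smallest leaf 6, emit neighbor 1.
Step 3: leaves = {7,8}. Remove smallest leaf 7, emit neighbor 5.
Step 4: leaves = {5,8}. Remove smallest leaf 5, emit neighbor 3.
Step 5: leaves = {3,8}. Remove smallest leaf 3, emit neighbor 1.
Step 6: leaves = {1,8}. Remove smallest leaf 1, emit neighbor 2.
Done: 2 vertices remain (2, 8). Sequence = [3 1 5 3 1 2]

Answer: 3 1 5 3 1 2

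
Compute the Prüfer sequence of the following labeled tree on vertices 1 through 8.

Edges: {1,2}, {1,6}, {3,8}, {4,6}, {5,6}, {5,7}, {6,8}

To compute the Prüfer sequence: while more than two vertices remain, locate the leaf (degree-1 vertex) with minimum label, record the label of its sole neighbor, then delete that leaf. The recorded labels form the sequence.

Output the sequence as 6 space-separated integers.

Answer: 1 6 8 6 5 6

Derivation:
Step 1: leaves = {2,3,4,7}. Remove smallest leaf 2, emit neighbor 1.
Step 2: leaves = {1,3,4,7}. Remove smallest leaf 1, emit neighbor 6.
Step 3: leaves = {3,4,7}. Remove smallest leaf 3, emit neighbor 8.
Step 4: leaves = {4,7,8}. Remove smallest leaf 4, emit neighbor 6.
Step 5: leaves = {7,8}. Remove smallest leaf 7, emit neighbor 5.
Step 6: leaves = {5,8}. Remove smallest leaf 5, emit neighbor 6.
Done: 2 vertices remain (6, 8). Sequence = [1 6 8 6 5 6]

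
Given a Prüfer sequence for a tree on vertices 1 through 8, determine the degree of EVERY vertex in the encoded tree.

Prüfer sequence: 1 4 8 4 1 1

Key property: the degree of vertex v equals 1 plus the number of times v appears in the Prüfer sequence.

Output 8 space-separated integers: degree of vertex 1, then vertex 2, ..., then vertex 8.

Answer: 4 1 1 3 1 1 1 2

Derivation:
p_1 = 1: count[1] becomes 1
p_2 = 4: count[4] becomes 1
p_3 = 8: count[8] becomes 1
p_4 = 4: count[4] becomes 2
p_5 = 1: count[1] becomes 2
p_6 = 1: count[1] becomes 3
Degrees (1 + count): deg[1]=1+3=4, deg[2]=1+0=1, deg[3]=1+0=1, deg[4]=1+2=3, deg[5]=1+0=1, deg[6]=1+0=1, deg[7]=1+0=1, deg[8]=1+1=2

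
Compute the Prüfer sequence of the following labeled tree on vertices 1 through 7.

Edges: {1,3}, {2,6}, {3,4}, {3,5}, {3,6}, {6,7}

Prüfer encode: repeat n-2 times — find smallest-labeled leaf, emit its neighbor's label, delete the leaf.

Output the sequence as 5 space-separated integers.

Step 1: leaves = {1,2,4,5,7}. Remove smallest leaf 1, emit neighbor 3.
Step 2: leaves = {2,4,5,7}. Remove smallest leaf 2, emit neighbor 6.
Step 3: leaves = {4,5,7}. Remove smallest leaf 4, emit neighbor 3.
Step 4: leaves = {5,7}. Remove smallest leaf 5, emit neighbor 3.
Step 5: leaves = {3,7}. Remove smallest leaf 3, emit neighbor 6.
Done: 2 vertices remain (6, 7). Sequence = [3 6 3 3 6]

Answer: 3 6 3 3 6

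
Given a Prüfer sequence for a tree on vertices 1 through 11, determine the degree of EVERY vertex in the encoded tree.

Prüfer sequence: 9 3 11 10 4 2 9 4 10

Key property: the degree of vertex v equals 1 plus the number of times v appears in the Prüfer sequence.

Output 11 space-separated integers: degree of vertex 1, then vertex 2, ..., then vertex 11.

Answer: 1 2 2 3 1 1 1 1 3 3 2

Derivation:
p_1 = 9: count[9] becomes 1
p_2 = 3: count[3] becomes 1
p_3 = 11: count[11] becomes 1
p_4 = 10: count[10] becomes 1
p_5 = 4: count[4] becomes 1
p_6 = 2: count[2] becomes 1
p_7 = 9: count[9] becomes 2
p_8 = 4: count[4] becomes 2
p_9 = 10: count[10] becomes 2
Degrees (1 + count): deg[1]=1+0=1, deg[2]=1+1=2, deg[3]=1+1=2, deg[4]=1+2=3, deg[5]=1+0=1, deg[6]=1+0=1, deg[7]=1+0=1, deg[8]=1+0=1, deg[9]=1+2=3, deg[10]=1+2=3, deg[11]=1+1=2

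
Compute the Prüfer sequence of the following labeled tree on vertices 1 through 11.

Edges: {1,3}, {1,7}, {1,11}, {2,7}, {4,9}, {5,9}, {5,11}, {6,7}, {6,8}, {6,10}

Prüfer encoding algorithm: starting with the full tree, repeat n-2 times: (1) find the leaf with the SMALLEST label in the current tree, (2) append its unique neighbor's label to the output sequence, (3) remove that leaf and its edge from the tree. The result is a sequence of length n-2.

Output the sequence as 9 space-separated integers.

Answer: 7 1 9 6 5 11 6 7 1

Derivation:
Step 1: leaves = {2,3,4,8,10}. Remove smallest leaf 2, emit neighbor 7.
Step 2: leaves = {3,4,8,10}. Remove smallest leaf 3, emit neighbor 1.
Step 3: leaves = {4,8,10}. Remove smallest leaf 4, emit neighbor 9.
Step 4: leaves = {8,9,10}. Remove smallest leaf 8, emit neighbor 6.
Step 5: leaves = {9,10}. Remove smallest leaf 9, emit neighbor 5.
Step 6: leaves = {5,10}. Remove smallest leaf 5, emit neighbor 11.
Step 7: leaves = {10,11}. Remove smallest leaf 10, emit neighbor 6.
Step 8: leaves = {6,11}. Remove smallest leaf 6, emit neighbor 7.
Step 9: leaves = {7,11}. Remove smallest leaf 7, emit neighbor 1.
Done: 2 vertices remain (1, 11). Sequence = [7 1 9 6 5 11 6 7 1]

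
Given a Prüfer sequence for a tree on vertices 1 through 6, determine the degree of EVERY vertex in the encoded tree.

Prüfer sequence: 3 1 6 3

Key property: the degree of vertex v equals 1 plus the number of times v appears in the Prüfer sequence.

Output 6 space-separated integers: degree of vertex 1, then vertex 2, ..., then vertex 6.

p_1 = 3: count[3] becomes 1
p_2 = 1: count[1] becomes 1
p_3 = 6: count[6] becomes 1
p_4 = 3: count[3] becomes 2
Degrees (1 + count): deg[1]=1+1=2, deg[2]=1+0=1, deg[3]=1+2=3, deg[4]=1+0=1, deg[5]=1+0=1, deg[6]=1+1=2

Answer: 2 1 3 1 1 2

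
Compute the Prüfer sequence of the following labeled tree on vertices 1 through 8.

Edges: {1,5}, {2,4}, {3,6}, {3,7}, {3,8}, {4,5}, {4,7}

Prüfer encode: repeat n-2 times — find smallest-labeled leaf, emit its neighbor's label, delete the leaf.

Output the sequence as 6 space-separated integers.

Answer: 5 4 4 7 3 3

Derivation:
Step 1: leaves = {1,2,6,8}. Remove smallest leaf 1, emit neighbor 5.
Step 2: leaves = {2,5,6,8}. Remove smallest leaf 2, emit neighbor 4.
Step 3: leaves = {5,6,8}. Remove smallest leaf 5, emit neighbor 4.
Step 4: leaves = {4,6,8}. Remove smallest leaf 4, emit neighbor 7.
Step 5: leaves = {6,7,8}. Remove smallest leaf 6, emit neighbor 3.
Step 6: leaves = {7,8}. Remove smallest leaf 7, emit neighbor 3.
Done: 2 vertices remain (3, 8). Sequence = [5 4 4 7 3 3]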